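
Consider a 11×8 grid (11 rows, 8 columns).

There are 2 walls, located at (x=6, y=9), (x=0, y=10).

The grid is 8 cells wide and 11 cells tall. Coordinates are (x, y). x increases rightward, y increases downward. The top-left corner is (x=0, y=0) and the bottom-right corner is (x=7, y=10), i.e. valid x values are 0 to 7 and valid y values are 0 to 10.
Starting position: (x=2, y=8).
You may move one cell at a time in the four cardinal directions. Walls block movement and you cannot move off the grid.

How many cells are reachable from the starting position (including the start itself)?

Answer: Reachable cells: 86

Derivation:
BFS flood-fill from (x=2, y=8):
  Distance 0: (x=2, y=8)
  Distance 1: (x=2, y=7), (x=1, y=8), (x=3, y=8), (x=2, y=9)
  Distance 2: (x=2, y=6), (x=1, y=7), (x=3, y=7), (x=0, y=8), (x=4, y=8), (x=1, y=9), (x=3, y=9), (x=2, y=10)
  Distance 3: (x=2, y=5), (x=1, y=6), (x=3, y=6), (x=0, y=7), (x=4, y=7), (x=5, y=8), (x=0, y=9), (x=4, y=9), (x=1, y=10), (x=3, y=10)
  Distance 4: (x=2, y=4), (x=1, y=5), (x=3, y=5), (x=0, y=6), (x=4, y=6), (x=5, y=7), (x=6, y=8), (x=5, y=9), (x=4, y=10)
  Distance 5: (x=2, y=3), (x=1, y=4), (x=3, y=4), (x=0, y=5), (x=4, y=5), (x=5, y=6), (x=6, y=7), (x=7, y=8), (x=5, y=10)
  Distance 6: (x=2, y=2), (x=1, y=3), (x=3, y=3), (x=0, y=4), (x=4, y=4), (x=5, y=5), (x=6, y=6), (x=7, y=7), (x=7, y=9), (x=6, y=10)
  Distance 7: (x=2, y=1), (x=1, y=2), (x=3, y=2), (x=0, y=3), (x=4, y=3), (x=5, y=4), (x=6, y=5), (x=7, y=6), (x=7, y=10)
  Distance 8: (x=2, y=0), (x=1, y=1), (x=3, y=1), (x=0, y=2), (x=4, y=2), (x=5, y=3), (x=6, y=4), (x=7, y=5)
  Distance 9: (x=1, y=0), (x=3, y=0), (x=0, y=1), (x=4, y=1), (x=5, y=2), (x=6, y=3), (x=7, y=4)
  Distance 10: (x=0, y=0), (x=4, y=0), (x=5, y=1), (x=6, y=2), (x=7, y=3)
  Distance 11: (x=5, y=0), (x=6, y=1), (x=7, y=2)
  Distance 12: (x=6, y=0), (x=7, y=1)
  Distance 13: (x=7, y=0)
Total reachable: 86 (grid has 86 open cells total)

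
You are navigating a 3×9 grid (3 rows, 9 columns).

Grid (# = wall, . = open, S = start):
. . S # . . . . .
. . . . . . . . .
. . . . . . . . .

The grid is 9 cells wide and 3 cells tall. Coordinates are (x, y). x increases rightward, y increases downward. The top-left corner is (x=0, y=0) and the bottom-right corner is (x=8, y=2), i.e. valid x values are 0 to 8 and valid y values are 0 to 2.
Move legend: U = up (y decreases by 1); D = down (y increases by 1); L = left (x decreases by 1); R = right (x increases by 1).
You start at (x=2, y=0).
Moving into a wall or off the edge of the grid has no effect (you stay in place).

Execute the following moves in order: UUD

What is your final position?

Answer: Final position: (x=2, y=1)

Derivation:
Start: (x=2, y=0)
  U (up): blocked, stay at (x=2, y=0)
  U (up): blocked, stay at (x=2, y=0)
  D (down): (x=2, y=0) -> (x=2, y=1)
Final: (x=2, y=1)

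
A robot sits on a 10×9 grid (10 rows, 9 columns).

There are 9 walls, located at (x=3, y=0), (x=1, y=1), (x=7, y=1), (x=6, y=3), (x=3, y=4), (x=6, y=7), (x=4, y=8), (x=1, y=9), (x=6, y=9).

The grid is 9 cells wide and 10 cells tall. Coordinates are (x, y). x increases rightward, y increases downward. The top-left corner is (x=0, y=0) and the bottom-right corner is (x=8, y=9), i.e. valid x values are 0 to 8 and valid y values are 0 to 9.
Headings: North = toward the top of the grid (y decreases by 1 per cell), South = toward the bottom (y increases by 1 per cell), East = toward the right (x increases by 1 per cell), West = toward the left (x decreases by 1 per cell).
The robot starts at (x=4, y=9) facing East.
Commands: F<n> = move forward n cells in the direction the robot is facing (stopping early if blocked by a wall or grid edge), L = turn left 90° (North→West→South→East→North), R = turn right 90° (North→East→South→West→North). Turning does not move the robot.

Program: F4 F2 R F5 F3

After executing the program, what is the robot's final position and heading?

Start: (x=4, y=9), facing East
  F4: move forward 1/4 (blocked), now at (x=5, y=9)
  F2: move forward 0/2 (blocked), now at (x=5, y=9)
  R: turn right, now facing South
  F5: move forward 0/5 (blocked), now at (x=5, y=9)
  F3: move forward 0/3 (blocked), now at (x=5, y=9)
Final: (x=5, y=9), facing South

Answer: Final position: (x=5, y=9), facing South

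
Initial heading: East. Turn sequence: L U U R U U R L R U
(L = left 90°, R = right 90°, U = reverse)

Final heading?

Answer: Final heading: North

Derivation:
Start: East
  L (left (90° counter-clockwise)) -> North
  U (U-turn (180°)) -> South
  U (U-turn (180°)) -> North
  R (right (90° clockwise)) -> East
  U (U-turn (180°)) -> West
  U (U-turn (180°)) -> East
  R (right (90° clockwise)) -> South
  L (left (90° counter-clockwise)) -> East
  R (right (90° clockwise)) -> South
  U (U-turn (180°)) -> North
Final: North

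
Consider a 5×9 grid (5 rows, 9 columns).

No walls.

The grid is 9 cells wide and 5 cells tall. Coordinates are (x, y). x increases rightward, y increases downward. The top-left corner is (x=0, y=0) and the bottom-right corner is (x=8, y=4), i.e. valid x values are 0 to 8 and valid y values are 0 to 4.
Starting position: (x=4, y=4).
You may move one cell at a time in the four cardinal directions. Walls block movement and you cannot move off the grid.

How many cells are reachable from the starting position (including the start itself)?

BFS flood-fill from (x=4, y=4):
  Distance 0: (x=4, y=4)
  Distance 1: (x=4, y=3), (x=3, y=4), (x=5, y=4)
  Distance 2: (x=4, y=2), (x=3, y=3), (x=5, y=3), (x=2, y=4), (x=6, y=4)
  Distance 3: (x=4, y=1), (x=3, y=2), (x=5, y=2), (x=2, y=3), (x=6, y=3), (x=1, y=4), (x=7, y=4)
  Distance 4: (x=4, y=0), (x=3, y=1), (x=5, y=1), (x=2, y=2), (x=6, y=2), (x=1, y=3), (x=7, y=3), (x=0, y=4), (x=8, y=4)
  Distance 5: (x=3, y=0), (x=5, y=0), (x=2, y=1), (x=6, y=1), (x=1, y=2), (x=7, y=2), (x=0, y=3), (x=8, y=3)
  Distance 6: (x=2, y=0), (x=6, y=0), (x=1, y=1), (x=7, y=1), (x=0, y=2), (x=8, y=2)
  Distance 7: (x=1, y=0), (x=7, y=0), (x=0, y=1), (x=8, y=1)
  Distance 8: (x=0, y=0), (x=8, y=0)
Total reachable: 45 (grid has 45 open cells total)

Answer: Reachable cells: 45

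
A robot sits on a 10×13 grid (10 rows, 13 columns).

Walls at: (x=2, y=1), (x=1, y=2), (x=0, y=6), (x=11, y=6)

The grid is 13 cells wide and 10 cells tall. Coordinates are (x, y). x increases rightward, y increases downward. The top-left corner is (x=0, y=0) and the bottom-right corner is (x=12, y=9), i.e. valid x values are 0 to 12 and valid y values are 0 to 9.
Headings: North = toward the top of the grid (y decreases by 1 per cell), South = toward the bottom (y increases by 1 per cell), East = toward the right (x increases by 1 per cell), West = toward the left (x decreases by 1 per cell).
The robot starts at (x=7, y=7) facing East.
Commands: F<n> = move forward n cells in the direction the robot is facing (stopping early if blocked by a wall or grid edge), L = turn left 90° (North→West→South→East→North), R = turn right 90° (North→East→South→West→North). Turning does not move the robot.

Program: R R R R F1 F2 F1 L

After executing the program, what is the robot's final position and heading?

Answer: Final position: (x=11, y=7), facing North

Derivation:
Start: (x=7, y=7), facing East
  R: turn right, now facing South
  R: turn right, now facing West
  R: turn right, now facing North
  R: turn right, now facing East
  F1: move forward 1, now at (x=8, y=7)
  F2: move forward 2, now at (x=10, y=7)
  F1: move forward 1, now at (x=11, y=7)
  L: turn left, now facing North
Final: (x=11, y=7), facing North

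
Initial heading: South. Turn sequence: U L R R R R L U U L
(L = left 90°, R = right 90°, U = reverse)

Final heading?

Start: South
  U (U-turn (180°)) -> North
  L (left (90° counter-clockwise)) -> West
  R (right (90° clockwise)) -> North
  R (right (90° clockwise)) -> East
  R (right (90° clockwise)) -> South
  R (right (90° clockwise)) -> West
  L (left (90° counter-clockwise)) -> South
  U (U-turn (180°)) -> North
  U (U-turn (180°)) -> South
  L (left (90° counter-clockwise)) -> East
Final: East

Answer: Final heading: East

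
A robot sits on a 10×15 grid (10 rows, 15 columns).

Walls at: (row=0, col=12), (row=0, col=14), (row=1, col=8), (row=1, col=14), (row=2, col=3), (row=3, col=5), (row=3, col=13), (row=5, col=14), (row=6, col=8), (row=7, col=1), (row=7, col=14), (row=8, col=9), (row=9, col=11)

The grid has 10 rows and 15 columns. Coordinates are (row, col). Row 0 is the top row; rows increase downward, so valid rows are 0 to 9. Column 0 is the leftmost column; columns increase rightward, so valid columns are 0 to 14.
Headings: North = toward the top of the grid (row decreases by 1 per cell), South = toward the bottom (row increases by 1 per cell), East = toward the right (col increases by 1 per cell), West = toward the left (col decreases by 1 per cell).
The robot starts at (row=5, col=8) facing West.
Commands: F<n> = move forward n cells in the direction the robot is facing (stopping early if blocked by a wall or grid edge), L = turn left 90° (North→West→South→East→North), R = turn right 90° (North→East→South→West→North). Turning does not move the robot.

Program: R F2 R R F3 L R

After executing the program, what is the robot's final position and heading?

Start: (row=5, col=8), facing West
  R: turn right, now facing North
  F2: move forward 2, now at (row=3, col=8)
  R: turn right, now facing East
  R: turn right, now facing South
  F3: move forward 2/3 (blocked), now at (row=5, col=8)
  L: turn left, now facing East
  R: turn right, now facing South
Final: (row=5, col=8), facing South

Answer: Final position: (row=5, col=8), facing South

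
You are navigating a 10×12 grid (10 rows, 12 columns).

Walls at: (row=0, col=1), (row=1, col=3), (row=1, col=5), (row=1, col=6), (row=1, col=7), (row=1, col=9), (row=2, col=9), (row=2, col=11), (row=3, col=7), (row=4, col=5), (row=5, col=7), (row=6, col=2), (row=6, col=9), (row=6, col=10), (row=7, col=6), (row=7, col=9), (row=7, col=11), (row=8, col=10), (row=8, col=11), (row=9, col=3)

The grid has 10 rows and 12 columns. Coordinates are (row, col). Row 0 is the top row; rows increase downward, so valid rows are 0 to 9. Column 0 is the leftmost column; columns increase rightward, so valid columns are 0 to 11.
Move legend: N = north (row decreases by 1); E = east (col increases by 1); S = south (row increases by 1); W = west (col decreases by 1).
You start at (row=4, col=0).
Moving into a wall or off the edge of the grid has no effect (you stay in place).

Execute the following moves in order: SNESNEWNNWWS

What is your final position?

Start: (row=4, col=0)
  S (south): (row=4, col=0) -> (row=5, col=0)
  N (north): (row=5, col=0) -> (row=4, col=0)
  E (east): (row=4, col=0) -> (row=4, col=1)
  S (south): (row=4, col=1) -> (row=5, col=1)
  N (north): (row=5, col=1) -> (row=4, col=1)
  E (east): (row=4, col=1) -> (row=4, col=2)
  W (west): (row=4, col=2) -> (row=4, col=1)
  N (north): (row=4, col=1) -> (row=3, col=1)
  N (north): (row=3, col=1) -> (row=2, col=1)
  W (west): (row=2, col=1) -> (row=2, col=0)
  W (west): blocked, stay at (row=2, col=0)
  S (south): (row=2, col=0) -> (row=3, col=0)
Final: (row=3, col=0)

Answer: Final position: (row=3, col=0)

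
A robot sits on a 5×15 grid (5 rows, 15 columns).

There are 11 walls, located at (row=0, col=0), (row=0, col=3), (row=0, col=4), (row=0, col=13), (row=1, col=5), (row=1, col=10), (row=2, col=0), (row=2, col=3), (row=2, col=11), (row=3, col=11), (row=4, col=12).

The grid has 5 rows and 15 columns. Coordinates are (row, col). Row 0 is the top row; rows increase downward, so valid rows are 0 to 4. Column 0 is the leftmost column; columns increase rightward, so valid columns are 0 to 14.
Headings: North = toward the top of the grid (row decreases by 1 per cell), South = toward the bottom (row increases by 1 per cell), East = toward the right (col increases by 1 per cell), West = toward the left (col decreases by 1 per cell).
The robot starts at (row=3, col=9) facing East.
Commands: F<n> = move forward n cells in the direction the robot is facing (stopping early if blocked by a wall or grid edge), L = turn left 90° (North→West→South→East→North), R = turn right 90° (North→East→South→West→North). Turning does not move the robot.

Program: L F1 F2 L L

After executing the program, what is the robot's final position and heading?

Start: (row=3, col=9), facing East
  L: turn left, now facing North
  F1: move forward 1, now at (row=2, col=9)
  F2: move forward 2, now at (row=0, col=9)
  L: turn left, now facing West
  L: turn left, now facing South
Final: (row=0, col=9), facing South

Answer: Final position: (row=0, col=9), facing South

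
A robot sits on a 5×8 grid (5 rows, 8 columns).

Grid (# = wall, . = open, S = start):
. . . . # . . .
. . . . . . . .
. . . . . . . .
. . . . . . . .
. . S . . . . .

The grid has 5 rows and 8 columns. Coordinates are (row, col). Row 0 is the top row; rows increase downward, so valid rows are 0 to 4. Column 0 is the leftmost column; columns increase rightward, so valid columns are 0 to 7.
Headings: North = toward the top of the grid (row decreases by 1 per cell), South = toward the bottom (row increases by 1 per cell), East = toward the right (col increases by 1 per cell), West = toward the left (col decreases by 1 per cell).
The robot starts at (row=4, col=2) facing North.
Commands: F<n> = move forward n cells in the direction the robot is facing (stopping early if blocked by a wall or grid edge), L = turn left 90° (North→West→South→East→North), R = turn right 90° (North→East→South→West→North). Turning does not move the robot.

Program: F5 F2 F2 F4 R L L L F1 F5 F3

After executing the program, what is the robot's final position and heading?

Answer: Final position: (row=4, col=2), facing South

Derivation:
Start: (row=4, col=2), facing North
  F5: move forward 4/5 (blocked), now at (row=0, col=2)
  F2: move forward 0/2 (blocked), now at (row=0, col=2)
  F2: move forward 0/2 (blocked), now at (row=0, col=2)
  F4: move forward 0/4 (blocked), now at (row=0, col=2)
  R: turn right, now facing East
  L: turn left, now facing North
  L: turn left, now facing West
  L: turn left, now facing South
  F1: move forward 1, now at (row=1, col=2)
  F5: move forward 3/5 (blocked), now at (row=4, col=2)
  F3: move forward 0/3 (blocked), now at (row=4, col=2)
Final: (row=4, col=2), facing South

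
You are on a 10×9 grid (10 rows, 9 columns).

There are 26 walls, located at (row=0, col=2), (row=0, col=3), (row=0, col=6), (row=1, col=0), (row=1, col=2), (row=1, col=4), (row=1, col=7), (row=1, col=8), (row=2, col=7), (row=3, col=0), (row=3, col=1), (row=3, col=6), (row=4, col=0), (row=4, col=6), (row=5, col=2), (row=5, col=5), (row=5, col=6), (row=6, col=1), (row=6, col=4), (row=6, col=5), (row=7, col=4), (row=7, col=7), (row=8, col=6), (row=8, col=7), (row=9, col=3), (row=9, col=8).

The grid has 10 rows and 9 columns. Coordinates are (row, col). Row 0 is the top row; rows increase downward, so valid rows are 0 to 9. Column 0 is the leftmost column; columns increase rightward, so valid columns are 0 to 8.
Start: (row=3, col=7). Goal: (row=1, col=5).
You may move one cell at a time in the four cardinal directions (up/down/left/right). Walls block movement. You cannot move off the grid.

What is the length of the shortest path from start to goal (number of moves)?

BFS from (row=3, col=7) until reaching (row=1, col=5):
  Distance 0: (row=3, col=7)
  Distance 1: (row=3, col=8), (row=4, col=7)
  Distance 2: (row=2, col=8), (row=4, col=8), (row=5, col=7)
  Distance 3: (row=5, col=8), (row=6, col=7)
  Distance 4: (row=6, col=6), (row=6, col=8)
  Distance 5: (row=7, col=6), (row=7, col=8)
  Distance 6: (row=7, col=5), (row=8, col=8)
  Distance 7: (row=8, col=5)
  Distance 8: (row=8, col=4), (row=9, col=5)
  Distance 9: (row=8, col=3), (row=9, col=4), (row=9, col=6)
  Distance 10: (row=7, col=3), (row=8, col=2), (row=9, col=7)
  Distance 11: (row=6, col=3), (row=7, col=2), (row=8, col=1), (row=9, col=2)
  Distance 12: (row=5, col=3), (row=6, col=2), (row=7, col=1), (row=8, col=0), (row=9, col=1)
  Distance 13: (row=4, col=3), (row=5, col=4), (row=7, col=0), (row=9, col=0)
  Distance 14: (row=3, col=3), (row=4, col=2), (row=4, col=4), (row=6, col=0)
  Distance 15: (row=2, col=3), (row=3, col=2), (row=3, col=4), (row=4, col=1), (row=4, col=5), (row=5, col=0)
  Distance 16: (row=1, col=3), (row=2, col=2), (row=2, col=4), (row=3, col=5), (row=5, col=1)
  Distance 17: (row=2, col=1), (row=2, col=5)
  Distance 18: (row=1, col=1), (row=1, col=5), (row=2, col=0), (row=2, col=6)  <- goal reached here
One shortest path (18 moves): (row=3, col=7) -> (row=4, col=7) -> (row=5, col=7) -> (row=6, col=7) -> (row=6, col=6) -> (row=7, col=6) -> (row=7, col=5) -> (row=8, col=5) -> (row=8, col=4) -> (row=8, col=3) -> (row=7, col=3) -> (row=6, col=3) -> (row=5, col=3) -> (row=5, col=4) -> (row=4, col=4) -> (row=4, col=5) -> (row=3, col=5) -> (row=2, col=5) -> (row=1, col=5)

Answer: Shortest path length: 18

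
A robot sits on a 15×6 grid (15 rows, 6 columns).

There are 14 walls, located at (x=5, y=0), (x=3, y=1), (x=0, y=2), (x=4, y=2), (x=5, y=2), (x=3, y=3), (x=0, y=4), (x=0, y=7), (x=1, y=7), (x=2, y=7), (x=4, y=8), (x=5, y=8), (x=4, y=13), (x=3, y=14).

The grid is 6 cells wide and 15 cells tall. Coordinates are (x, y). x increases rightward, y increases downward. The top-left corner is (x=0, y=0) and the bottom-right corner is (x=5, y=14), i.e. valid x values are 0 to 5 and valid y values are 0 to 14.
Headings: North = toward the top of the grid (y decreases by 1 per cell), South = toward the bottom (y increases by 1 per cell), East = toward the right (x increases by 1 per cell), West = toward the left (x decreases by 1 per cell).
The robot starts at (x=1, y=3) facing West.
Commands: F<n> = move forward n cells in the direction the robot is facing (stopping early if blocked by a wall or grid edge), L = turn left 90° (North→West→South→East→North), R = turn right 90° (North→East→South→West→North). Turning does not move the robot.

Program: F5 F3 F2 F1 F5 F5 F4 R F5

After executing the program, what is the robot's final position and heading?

Start: (x=1, y=3), facing West
  F5: move forward 1/5 (blocked), now at (x=0, y=3)
  F3: move forward 0/3 (blocked), now at (x=0, y=3)
  F2: move forward 0/2 (blocked), now at (x=0, y=3)
  F1: move forward 0/1 (blocked), now at (x=0, y=3)
  F5: move forward 0/5 (blocked), now at (x=0, y=3)
  F5: move forward 0/5 (blocked), now at (x=0, y=3)
  F4: move forward 0/4 (blocked), now at (x=0, y=3)
  R: turn right, now facing North
  F5: move forward 0/5 (blocked), now at (x=0, y=3)
Final: (x=0, y=3), facing North

Answer: Final position: (x=0, y=3), facing North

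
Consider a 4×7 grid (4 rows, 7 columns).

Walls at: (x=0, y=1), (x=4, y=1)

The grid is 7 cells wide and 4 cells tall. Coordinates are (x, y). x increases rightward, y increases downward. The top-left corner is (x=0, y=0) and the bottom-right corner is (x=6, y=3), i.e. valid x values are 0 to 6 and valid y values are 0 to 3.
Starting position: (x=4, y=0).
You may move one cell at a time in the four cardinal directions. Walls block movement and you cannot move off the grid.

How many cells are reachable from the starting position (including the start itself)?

BFS flood-fill from (x=4, y=0):
  Distance 0: (x=4, y=0)
  Distance 1: (x=3, y=0), (x=5, y=0)
  Distance 2: (x=2, y=0), (x=6, y=0), (x=3, y=1), (x=5, y=1)
  Distance 3: (x=1, y=0), (x=2, y=1), (x=6, y=1), (x=3, y=2), (x=5, y=2)
  Distance 4: (x=0, y=0), (x=1, y=1), (x=2, y=2), (x=4, y=2), (x=6, y=2), (x=3, y=3), (x=5, y=3)
  Distance 5: (x=1, y=2), (x=2, y=3), (x=4, y=3), (x=6, y=3)
  Distance 6: (x=0, y=2), (x=1, y=3)
  Distance 7: (x=0, y=3)
Total reachable: 26 (grid has 26 open cells total)

Answer: Reachable cells: 26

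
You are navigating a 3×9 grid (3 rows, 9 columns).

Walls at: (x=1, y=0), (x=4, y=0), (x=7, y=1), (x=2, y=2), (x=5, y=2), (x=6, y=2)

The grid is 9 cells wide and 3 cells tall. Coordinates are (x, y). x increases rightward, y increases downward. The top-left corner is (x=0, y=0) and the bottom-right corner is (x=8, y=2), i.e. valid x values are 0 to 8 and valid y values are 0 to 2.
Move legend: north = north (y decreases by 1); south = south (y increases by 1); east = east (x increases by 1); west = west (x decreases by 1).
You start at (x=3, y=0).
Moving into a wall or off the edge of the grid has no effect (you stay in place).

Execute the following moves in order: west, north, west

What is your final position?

Start: (x=3, y=0)
  west (west): (x=3, y=0) -> (x=2, y=0)
  north (north): blocked, stay at (x=2, y=0)
  west (west): blocked, stay at (x=2, y=0)
Final: (x=2, y=0)

Answer: Final position: (x=2, y=0)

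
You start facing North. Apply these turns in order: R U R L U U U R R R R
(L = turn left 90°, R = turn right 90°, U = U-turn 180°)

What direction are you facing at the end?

Answer: Final heading: East

Derivation:
Start: North
  R (right (90° clockwise)) -> East
  U (U-turn (180°)) -> West
  R (right (90° clockwise)) -> North
  L (left (90° counter-clockwise)) -> West
  U (U-turn (180°)) -> East
  U (U-turn (180°)) -> West
  U (U-turn (180°)) -> East
  R (right (90° clockwise)) -> South
  R (right (90° clockwise)) -> West
  R (right (90° clockwise)) -> North
  R (right (90° clockwise)) -> East
Final: East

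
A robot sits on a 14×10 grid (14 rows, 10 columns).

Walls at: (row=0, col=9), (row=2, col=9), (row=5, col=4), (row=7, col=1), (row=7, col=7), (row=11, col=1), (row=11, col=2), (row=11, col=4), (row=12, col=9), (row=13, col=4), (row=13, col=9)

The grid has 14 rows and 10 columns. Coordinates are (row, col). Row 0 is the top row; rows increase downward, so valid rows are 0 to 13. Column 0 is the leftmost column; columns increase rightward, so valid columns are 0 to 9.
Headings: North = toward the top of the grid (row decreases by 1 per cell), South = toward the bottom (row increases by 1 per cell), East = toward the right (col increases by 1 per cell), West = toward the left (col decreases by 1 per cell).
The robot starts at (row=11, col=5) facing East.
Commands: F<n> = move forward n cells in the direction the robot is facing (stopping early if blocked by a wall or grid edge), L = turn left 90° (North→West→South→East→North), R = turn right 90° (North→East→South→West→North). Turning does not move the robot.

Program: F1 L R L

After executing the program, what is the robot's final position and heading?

Start: (row=11, col=5), facing East
  F1: move forward 1, now at (row=11, col=6)
  L: turn left, now facing North
  R: turn right, now facing East
  L: turn left, now facing North
Final: (row=11, col=6), facing North

Answer: Final position: (row=11, col=6), facing North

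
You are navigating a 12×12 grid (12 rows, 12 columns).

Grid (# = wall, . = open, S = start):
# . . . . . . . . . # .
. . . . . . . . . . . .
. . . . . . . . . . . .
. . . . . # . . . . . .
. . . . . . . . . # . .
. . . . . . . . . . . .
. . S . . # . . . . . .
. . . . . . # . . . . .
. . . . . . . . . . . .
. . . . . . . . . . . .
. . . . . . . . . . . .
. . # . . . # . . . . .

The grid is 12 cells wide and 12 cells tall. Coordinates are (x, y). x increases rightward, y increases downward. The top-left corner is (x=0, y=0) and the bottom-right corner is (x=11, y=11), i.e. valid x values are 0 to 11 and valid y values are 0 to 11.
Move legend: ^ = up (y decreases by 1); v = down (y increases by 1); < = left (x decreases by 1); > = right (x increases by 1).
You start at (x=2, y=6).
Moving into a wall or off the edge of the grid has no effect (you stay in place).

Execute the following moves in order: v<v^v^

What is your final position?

Answer: Final position: (x=1, y=7)

Derivation:
Start: (x=2, y=6)
  v (down): (x=2, y=6) -> (x=2, y=7)
  < (left): (x=2, y=7) -> (x=1, y=7)
  v (down): (x=1, y=7) -> (x=1, y=8)
  ^ (up): (x=1, y=8) -> (x=1, y=7)
  v (down): (x=1, y=7) -> (x=1, y=8)
  ^ (up): (x=1, y=8) -> (x=1, y=7)
Final: (x=1, y=7)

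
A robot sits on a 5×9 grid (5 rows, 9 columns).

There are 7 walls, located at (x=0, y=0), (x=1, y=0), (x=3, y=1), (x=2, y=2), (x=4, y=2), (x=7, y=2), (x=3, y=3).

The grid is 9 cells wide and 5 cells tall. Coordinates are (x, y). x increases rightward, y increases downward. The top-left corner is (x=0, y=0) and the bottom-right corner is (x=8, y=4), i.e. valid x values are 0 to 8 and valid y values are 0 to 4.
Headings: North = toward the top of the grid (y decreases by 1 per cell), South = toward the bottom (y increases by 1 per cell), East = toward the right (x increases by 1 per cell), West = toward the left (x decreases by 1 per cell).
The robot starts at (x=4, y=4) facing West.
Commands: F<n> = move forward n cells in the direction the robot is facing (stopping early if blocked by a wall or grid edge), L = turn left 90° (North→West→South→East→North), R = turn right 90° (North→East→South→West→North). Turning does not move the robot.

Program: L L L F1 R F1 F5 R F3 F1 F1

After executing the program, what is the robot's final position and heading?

Start: (x=4, y=4), facing West
  L: turn left, now facing South
  L: turn left, now facing East
  L: turn left, now facing North
  F1: move forward 1, now at (x=4, y=3)
  R: turn right, now facing East
  F1: move forward 1, now at (x=5, y=3)
  F5: move forward 3/5 (blocked), now at (x=8, y=3)
  R: turn right, now facing South
  F3: move forward 1/3 (blocked), now at (x=8, y=4)
  F1: move forward 0/1 (blocked), now at (x=8, y=4)
  F1: move forward 0/1 (blocked), now at (x=8, y=4)
Final: (x=8, y=4), facing South

Answer: Final position: (x=8, y=4), facing South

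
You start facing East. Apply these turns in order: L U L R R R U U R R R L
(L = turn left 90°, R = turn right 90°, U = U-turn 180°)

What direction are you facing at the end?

Answer: Final heading: South

Derivation:
Start: East
  L (left (90° counter-clockwise)) -> North
  U (U-turn (180°)) -> South
  L (left (90° counter-clockwise)) -> East
  R (right (90° clockwise)) -> South
  R (right (90° clockwise)) -> West
  R (right (90° clockwise)) -> North
  U (U-turn (180°)) -> South
  U (U-turn (180°)) -> North
  R (right (90° clockwise)) -> East
  R (right (90° clockwise)) -> South
  R (right (90° clockwise)) -> West
  L (left (90° counter-clockwise)) -> South
Final: South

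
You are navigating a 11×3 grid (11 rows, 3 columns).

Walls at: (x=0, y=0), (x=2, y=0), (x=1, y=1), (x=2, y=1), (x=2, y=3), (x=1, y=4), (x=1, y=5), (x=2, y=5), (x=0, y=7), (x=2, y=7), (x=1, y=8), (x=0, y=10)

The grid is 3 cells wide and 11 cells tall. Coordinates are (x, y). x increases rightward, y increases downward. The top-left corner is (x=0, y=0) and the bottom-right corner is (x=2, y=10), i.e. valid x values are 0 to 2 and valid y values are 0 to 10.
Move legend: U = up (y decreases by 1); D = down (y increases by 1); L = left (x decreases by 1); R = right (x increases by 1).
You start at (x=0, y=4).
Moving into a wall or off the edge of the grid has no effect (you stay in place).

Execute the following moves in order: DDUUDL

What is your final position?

Answer: Final position: (x=0, y=5)

Derivation:
Start: (x=0, y=4)
  D (down): (x=0, y=4) -> (x=0, y=5)
  D (down): (x=0, y=5) -> (x=0, y=6)
  U (up): (x=0, y=6) -> (x=0, y=5)
  U (up): (x=0, y=5) -> (x=0, y=4)
  D (down): (x=0, y=4) -> (x=0, y=5)
  L (left): blocked, stay at (x=0, y=5)
Final: (x=0, y=5)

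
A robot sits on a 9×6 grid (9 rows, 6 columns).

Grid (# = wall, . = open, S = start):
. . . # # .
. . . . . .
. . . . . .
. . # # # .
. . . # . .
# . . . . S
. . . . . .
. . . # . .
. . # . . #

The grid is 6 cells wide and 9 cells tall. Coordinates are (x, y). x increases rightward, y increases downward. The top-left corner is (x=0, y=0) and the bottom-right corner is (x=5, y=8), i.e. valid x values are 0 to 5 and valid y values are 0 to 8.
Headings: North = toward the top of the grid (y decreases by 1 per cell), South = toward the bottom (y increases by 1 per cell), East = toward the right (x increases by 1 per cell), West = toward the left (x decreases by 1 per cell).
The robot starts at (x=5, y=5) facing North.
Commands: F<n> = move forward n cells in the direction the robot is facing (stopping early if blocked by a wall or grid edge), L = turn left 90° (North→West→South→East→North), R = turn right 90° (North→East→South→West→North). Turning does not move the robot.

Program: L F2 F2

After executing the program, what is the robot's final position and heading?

Answer: Final position: (x=1, y=5), facing West

Derivation:
Start: (x=5, y=5), facing North
  L: turn left, now facing West
  F2: move forward 2, now at (x=3, y=5)
  F2: move forward 2, now at (x=1, y=5)
Final: (x=1, y=5), facing West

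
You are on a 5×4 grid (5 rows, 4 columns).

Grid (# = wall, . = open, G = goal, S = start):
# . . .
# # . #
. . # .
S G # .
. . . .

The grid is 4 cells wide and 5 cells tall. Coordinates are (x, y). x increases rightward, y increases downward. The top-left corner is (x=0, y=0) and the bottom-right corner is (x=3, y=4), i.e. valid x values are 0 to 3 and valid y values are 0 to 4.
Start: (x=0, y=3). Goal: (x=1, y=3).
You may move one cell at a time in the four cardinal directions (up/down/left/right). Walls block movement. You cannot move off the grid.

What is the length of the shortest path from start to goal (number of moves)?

Answer: Shortest path length: 1

Derivation:
BFS from (x=0, y=3) until reaching (x=1, y=3):
  Distance 0: (x=0, y=3)
  Distance 1: (x=0, y=2), (x=1, y=3), (x=0, y=4)  <- goal reached here
One shortest path (1 moves): (x=0, y=3) -> (x=1, y=3)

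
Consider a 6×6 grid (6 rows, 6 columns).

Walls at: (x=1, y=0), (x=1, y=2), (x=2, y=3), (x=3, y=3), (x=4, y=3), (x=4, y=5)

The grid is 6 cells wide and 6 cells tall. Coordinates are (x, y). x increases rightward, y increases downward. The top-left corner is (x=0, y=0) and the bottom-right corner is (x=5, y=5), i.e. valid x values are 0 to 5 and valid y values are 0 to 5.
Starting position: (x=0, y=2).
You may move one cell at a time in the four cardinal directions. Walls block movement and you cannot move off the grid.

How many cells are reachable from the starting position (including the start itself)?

Answer: Reachable cells: 30

Derivation:
BFS flood-fill from (x=0, y=2):
  Distance 0: (x=0, y=2)
  Distance 1: (x=0, y=1), (x=0, y=3)
  Distance 2: (x=0, y=0), (x=1, y=1), (x=1, y=3), (x=0, y=4)
  Distance 3: (x=2, y=1), (x=1, y=4), (x=0, y=5)
  Distance 4: (x=2, y=0), (x=3, y=1), (x=2, y=2), (x=2, y=4), (x=1, y=5)
  Distance 5: (x=3, y=0), (x=4, y=1), (x=3, y=2), (x=3, y=4), (x=2, y=5)
  Distance 6: (x=4, y=0), (x=5, y=1), (x=4, y=2), (x=4, y=4), (x=3, y=5)
  Distance 7: (x=5, y=0), (x=5, y=2), (x=5, y=4)
  Distance 8: (x=5, y=3), (x=5, y=5)
Total reachable: 30 (grid has 30 open cells total)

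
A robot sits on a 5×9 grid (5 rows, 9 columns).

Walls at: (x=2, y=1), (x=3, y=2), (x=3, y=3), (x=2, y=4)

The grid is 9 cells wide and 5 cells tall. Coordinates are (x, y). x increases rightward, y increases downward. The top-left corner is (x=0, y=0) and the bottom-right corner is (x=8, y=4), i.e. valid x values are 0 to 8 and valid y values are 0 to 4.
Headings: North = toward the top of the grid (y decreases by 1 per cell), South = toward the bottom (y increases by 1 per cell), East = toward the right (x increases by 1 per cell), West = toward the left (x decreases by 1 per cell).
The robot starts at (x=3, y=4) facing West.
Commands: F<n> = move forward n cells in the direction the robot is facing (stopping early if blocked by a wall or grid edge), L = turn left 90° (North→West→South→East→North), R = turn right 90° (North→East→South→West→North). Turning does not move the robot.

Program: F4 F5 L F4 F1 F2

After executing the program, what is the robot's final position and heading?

Start: (x=3, y=4), facing West
  F4: move forward 0/4 (blocked), now at (x=3, y=4)
  F5: move forward 0/5 (blocked), now at (x=3, y=4)
  L: turn left, now facing South
  F4: move forward 0/4 (blocked), now at (x=3, y=4)
  F1: move forward 0/1 (blocked), now at (x=3, y=4)
  F2: move forward 0/2 (blocked), now at (x=3, y=4)
Final: (x=3, y=4), facing South

Answer: Final position: (x=3, y=4), facing South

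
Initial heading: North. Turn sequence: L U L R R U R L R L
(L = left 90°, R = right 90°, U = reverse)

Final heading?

Answer: Final heading: North

Derivation:
Start: North
  L (left (90° counter-clockwise)) -> West
  U (U-turn (180°)) -> East
  L (left (90° counter-clockwise)) -> North
  R (right (90° clockwise)) -> East
  R (right (90° clockwise)) -> South
  U (U-turn (180°)) -> North
  R (right (90° clockwise)) -> East
  L (left (90° counter-clockwise)) -> North
  R (right (90° clockwise)) -> East
  L (left (90° counter-clockwise)) -> North
Final: North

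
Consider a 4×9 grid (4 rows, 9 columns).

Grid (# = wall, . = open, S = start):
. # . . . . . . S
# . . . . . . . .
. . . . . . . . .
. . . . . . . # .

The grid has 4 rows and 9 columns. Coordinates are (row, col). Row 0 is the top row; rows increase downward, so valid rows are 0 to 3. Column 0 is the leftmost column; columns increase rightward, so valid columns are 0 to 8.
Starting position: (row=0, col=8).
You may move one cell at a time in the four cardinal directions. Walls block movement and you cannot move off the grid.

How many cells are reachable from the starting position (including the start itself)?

BFS flood-fill from (row=0, col=8):
  Distance 0: (row=0, col=8)
  Distance 1: (row=0, col=7), (row=1, col=8)
  Distance 2: (row=0, col=6), (row=1, col=7), (row=2, col=8)
  Distance 3: (row=0, col=5), (row=1, col=6), (row=2, col=7), (row=3, col=8)
  Distance 4: (row=0, col=4), (row=1, col=5), (row=2, col=6)
  Distance 5: (row=0, col=3), (row=1, col=4), (row=2, col=5), (row=3, col=6)
  Distance 6: (row=0, col=2), (row=1, col=3), (row=2, col=4), (row=3, col=5)
  Distance 7: (row=1, col=2), (row=2, col=3), (row=3, col=4)
  Distance 8: (row=1, col=1), (row=2, col=2), (row=3, col=3)
  Distance 9: (row=2, col=1), (row=3, col=2)
  Distance 10: (row=2, col=0), (row=3, col=1)
  Distance 11: (row=3, col=0)
Total reachable: 32 (grid has 33 open cells total)

Answer: Reachable cells: 32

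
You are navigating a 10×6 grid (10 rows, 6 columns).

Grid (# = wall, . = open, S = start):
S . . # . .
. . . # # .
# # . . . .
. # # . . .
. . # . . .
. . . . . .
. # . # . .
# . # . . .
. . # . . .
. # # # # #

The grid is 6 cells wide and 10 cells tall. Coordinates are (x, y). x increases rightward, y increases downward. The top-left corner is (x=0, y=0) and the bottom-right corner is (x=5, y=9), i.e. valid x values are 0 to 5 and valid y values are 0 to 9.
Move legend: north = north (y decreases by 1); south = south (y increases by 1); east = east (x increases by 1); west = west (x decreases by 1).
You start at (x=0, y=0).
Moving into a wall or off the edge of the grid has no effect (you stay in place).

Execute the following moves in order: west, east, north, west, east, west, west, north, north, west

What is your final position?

Answer: Final position: (x=0, y=0)

Derivation:
Start: (x=0, y=0)
  west (west): blocked, stay at (x=0, y=0)
  east (east): (x=0, y=0) -> (x=1, y=0)
  north (north): blocked, stay at (x=1, y=0)
  west (west): (x=1, y=0) -> (x=0, y=0)
  east (east): (x=0, y=0) -> (x=1, y=0)
  west (west): (x=1, y=0) -> (x=0, y=0)
  west (west): blocked, stay at (x=0, y=0)
  north (north): blocked, stay at (x=0, y=0)
  north (north): blocked, stay at (x=0, y=0)
  west (west): blocked, stay at (x=0, y=0)
Final: (x=0, y=0)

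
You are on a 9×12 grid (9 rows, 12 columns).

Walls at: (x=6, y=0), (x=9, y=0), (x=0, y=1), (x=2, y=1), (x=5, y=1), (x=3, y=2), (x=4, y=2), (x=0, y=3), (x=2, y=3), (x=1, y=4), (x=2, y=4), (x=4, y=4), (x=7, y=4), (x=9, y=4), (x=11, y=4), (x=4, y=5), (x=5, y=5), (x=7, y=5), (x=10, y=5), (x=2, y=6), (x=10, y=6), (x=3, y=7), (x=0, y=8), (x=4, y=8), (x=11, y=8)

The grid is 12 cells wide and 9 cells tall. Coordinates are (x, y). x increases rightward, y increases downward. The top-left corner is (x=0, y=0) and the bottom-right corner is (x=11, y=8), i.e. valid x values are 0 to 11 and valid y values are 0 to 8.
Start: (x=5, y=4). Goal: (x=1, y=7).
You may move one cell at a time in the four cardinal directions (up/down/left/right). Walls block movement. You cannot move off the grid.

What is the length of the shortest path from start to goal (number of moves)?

Answer: Shortest path length: 9

Derivation:
BFS from (x=5, y=4) until reaching (x=1, y=7):
  Distance 0: (x=5, y=4)
  Distance 1: (x=5, y=3), (x=6, y=4)
  Distance 2: (x=5, y=2), (x=4, y=3), (x=6, y=3), (x=6, y=5)
  Distance 3: (x=6, y=2), (x=3, y=3), (x=7, y=3), (x=6, y=6)
  Distance 4: (x=6, y=1), (x=7, y=2), (x=8, y=3), (x=3, y=4), (x=5, y=6), (x=7, y=6), (x=6, y=7)
  Distance 5: (x=7, y=1), (x=8, y=2), (x=9, y=3), (x=8, y=4), (x=3, y=5), (x=4, y=6), (x=8, y=6), (x=5, y=7), (x=7, y=7), (x=6, y=8)
  Distance 6: (x=7, y=0), (x=8, y=1), (x=9, y=2), (x=10, y=3), (x=2, y=5), (x=8, y=5), (x=3, y=6), (x=9, y=6), (x=4, y=7), (x=8, y=7), (x=5, y=8), (x=7, y=8)
  Distance 7: (x=8, y=0), (x=9, y=1), (x=10, y=2), (x=11, y=3), (x=10, y=4), (x=1, y=5), (x=9, y=5), (x=9, y=7), (x=8, y=8)
  Distance 8: (x=10, y=1), (x=11, y=2), (x=0, y=5), (x=1, y=6), (x=10, y=7), (x=9, y=8)
  Distance 9: (x=10, y=0), (x=11, y=1), (x=0, y=4), (x=0, y=6), (x=1, y=7), (x=11, y=7), (x=10, y=8)  <- goal reached here
One shortest path (9 moves): (x=5, y=4) -> (x=5, y=3) -> (x=4, y=3) -> (x=3, y=3) -> (x=3, y=4) -> (x=3, y=5) -> (x=2, y=5) -> (x=1, y=5) -> (x=1, y=6) -> (x=1, y=7)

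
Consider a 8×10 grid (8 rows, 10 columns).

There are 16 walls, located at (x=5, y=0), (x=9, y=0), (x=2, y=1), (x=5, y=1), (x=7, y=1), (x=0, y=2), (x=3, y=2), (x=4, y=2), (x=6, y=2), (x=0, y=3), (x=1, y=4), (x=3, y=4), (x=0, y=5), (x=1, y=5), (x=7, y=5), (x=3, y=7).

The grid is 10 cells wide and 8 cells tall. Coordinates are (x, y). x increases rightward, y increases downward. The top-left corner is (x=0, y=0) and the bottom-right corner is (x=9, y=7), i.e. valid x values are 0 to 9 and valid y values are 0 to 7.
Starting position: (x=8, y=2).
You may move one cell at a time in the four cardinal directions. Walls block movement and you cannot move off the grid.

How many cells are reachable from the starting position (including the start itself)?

Answer: Reachable cells: 63

Derivation:
BFS flood-fill from (x=8, y=2):
  Distance 0: (x=8, y=2)
  Distance 1: (x=8, y=1), (x=7, y=2), (x=9, y=2), (x=8, y=3)
  Distance 2: (x=8, y=0), (x=9, y=1), (x=7, y=3), (x=9, y=3), (x=8, y=4)
  Distance 3: (x=7, y=0), (x=6, y=3), (x=7, y=4), (x=9, y=4), (x=8, y=5)
  Distance 4: (x=6, y=0), (x=5, y=3), (x=6, y=4), (x=9, y=5), (x=8, y=6)
  Distance 5: (x=6, y=1), (x=5, y=2), (x=4, y=3), (x=5, y=4), (x=6, y=5), (x=7, y=6), (x=9, y=6), (x=8, y=7)
  Distance 6: (x=3, y=3), (x=4, y=4), (x=5, y=5), (x=6, y=6), (x=7, y=7), (x=9, y=7)
  Distance 7: (x=2, y=3), (x=4, y=5), (x=5, y=6), (x=6, y=7)
  Distance 8: (x=2, y=2), (x=1, y=3), (x=2, y=4), (x=3, y=5), (x=4, y=6), (x=5, y=7)
  Distance 9: (x=1, y=2), (x=2, y=5), (x=3, y=6), (x=4, y=7)
  Distance 10: (x=1, y=1), (x=2, y=6)
  Distance 11: (x=1, y=0), (x=0, y=1), (x=1, y=6), (x=2, y=7)
  Distance 12: (x=0, y=0), (x=2, y=0), (x=0, y=6), (x=1, y=7)
  Distance 13: (x=3, y=0), (x=0, y=7)
  Distance 14: (x=4, y=0), (x=3, y=1)
  Distance 15: (x=4, y=1)
Total reachable: 63 (grid has 64 open cells total)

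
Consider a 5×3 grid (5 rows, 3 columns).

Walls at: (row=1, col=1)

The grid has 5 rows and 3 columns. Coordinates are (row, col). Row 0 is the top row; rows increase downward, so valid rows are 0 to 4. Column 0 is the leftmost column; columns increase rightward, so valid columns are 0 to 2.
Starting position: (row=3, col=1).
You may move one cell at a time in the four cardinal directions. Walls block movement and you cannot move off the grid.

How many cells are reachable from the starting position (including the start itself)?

BFS flood-fill from (row=3, col=1):
  Distance 0: (row=3, col=1)
  Distance 1: (row=2, col=1), (row=3, col=0), (row=3, col=2), (row=4, col=1)
  Distance 2: (row=2, col=0), (row=2, col=2), (row=4, col=0), (row=4, col=2)
  Distance 3: (row=1, col=0), (row=1, col=2)
  Distance 4: (row=0, col=0), (row=0, col=2)
  Distance 5: (row=0, col=1)
Total reachable: 14 (grid has 14 open cells total)

Answer: Reachable cells: 14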